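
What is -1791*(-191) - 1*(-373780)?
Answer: 715861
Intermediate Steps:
-1791*(-191) - 1*(-373780) = 342081 + 373780 = 715861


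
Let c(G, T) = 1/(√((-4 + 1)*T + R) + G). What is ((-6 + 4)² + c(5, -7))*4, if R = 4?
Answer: 82/5 ≈ 16.400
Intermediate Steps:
c(G, T) = 1/(G + √(4 - 3*T)) (c(G, T) = 1/(√((-4 + 1)*T + 4) + G) = 1/(√(-3*T + 4) + G) = 1/(√(4 - 3*T) + G) = 1/(G + √(4 - 3*T)))
((-6 + 4)² + c(5, -7))*4 = ((-6 + 4)² + 1/(5 + √(4 - 3*(-7))))*4 = ((-2)² + 1/(5 + √(4 + 21)))*4 = (4 + 1/(5 + √25))*4 = (4 + 1/(5 + 5))*4 = (4 + 1/10)*4 = (4 + ⅒)*4 = (41/10)*4 = 82/5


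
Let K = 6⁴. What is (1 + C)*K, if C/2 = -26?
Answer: -66096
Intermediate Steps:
K = 1296
C = -52 (C = 2*(-26) = -52)
(1 + C)*K = (1 - 52)*1296 = -51*1296 = -66096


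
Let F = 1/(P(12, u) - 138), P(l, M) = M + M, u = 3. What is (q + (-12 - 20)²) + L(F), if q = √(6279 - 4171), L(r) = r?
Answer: 135167/132 + 2*√527 ≈ 1069.9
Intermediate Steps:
P(l, M) = 2*M
F = -1/132 (F = 1/(2*3 - 138) = 1/(6 - 138) = 1/(-132) = -1/132 ≈ -0.0075758)
q = 2*√527 (q = √2108 = 2*√527 ≈ 45.913)
(q + (-12 - 20)²) + L(F) = (2*√527 + (-12 - 20)²) - 1/132 = (2*√527 + (-32)²) - 1/132 = (2*√527 + 1024) - 1/132 = (1024 + 2*√527) - 1/132 = 135167/132 + 2*√527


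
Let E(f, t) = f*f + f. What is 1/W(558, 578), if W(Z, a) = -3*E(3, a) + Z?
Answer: 1/522 ≈ 0.0019157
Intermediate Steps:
E(f, t) = f + f² (E(f, t) = f² + f = f + f²)
W(Z, a) = -36 + Z (W(Z, a) = -9*(1 + 3) + Z = -9*4 + Z = -3*12 + Z = -36 + Z)
1/W(558, 578) = 1/(-36 + 558) = 1/522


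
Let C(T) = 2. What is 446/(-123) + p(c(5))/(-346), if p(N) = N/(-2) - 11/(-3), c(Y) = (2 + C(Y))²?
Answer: -51261/14186 ≈ -3.6135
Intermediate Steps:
c(Y) = 16 (c(Y) = (2 + 2)² = 4² = 16)
p(N) = 11/3 - N/2 (p(N) = N*(-½) - 11*(-⅓) = -N/2 + 11/3 = 11/3 - N/2)
446/(-123) + p(c(5))/(-346) = 446/(-123) + (11/3 - ½*16)/(-346) = 446*(-1/123) + (11/3 - 8)*(-1/346) = -446/123 - 13/3*(-1/346) = -446/123 + 13/1038 = -51261/14186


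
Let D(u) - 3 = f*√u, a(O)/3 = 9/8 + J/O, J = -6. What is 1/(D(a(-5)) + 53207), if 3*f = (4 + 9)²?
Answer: 2128400/113251278609 - 338*√310/113251278609 ≈ 1.8741e-5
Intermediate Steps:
f = 169/3 (f = (4 + 9)²/3 = (⅓)*13² = (⅓)*169 = 169/3 ≈ 56.333)
a(O) = 27/8 - 18/O (a(O) = 3*(9/8 - 6/O) = 27/8 - 18/O)
D(u) = 3 + 169*√u/3
1/(D(a(-5)) + 53207) = 1/((3 + 169*√(27/8 - 18/(-5))/3) + 53207) = 1/((3 + 169*√(27/8 - 18*(-⅕))/3) + 53207) = 1/((3 + 169*√(27/8 + 18/5)/3) + 53207) = 1/((3 + 169*√(279/40)/3) + 53207) = 1/((3 + 169*(3*√310/20)/3) + 53207) = 1/((3 + 169*√310/20) + 53207) = 1/(53210 + 169*√310/20)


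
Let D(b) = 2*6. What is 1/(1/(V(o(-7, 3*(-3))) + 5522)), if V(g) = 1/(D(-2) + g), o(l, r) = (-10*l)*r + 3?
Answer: 3396029/615 ≈ 5522.0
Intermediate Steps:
D(b) = 12
o(l, r) = 3 - 10*l*r (o(l, r) = -10*l*r + 3 = 3 - 10*l*r)
V(g) = 1/(12 + g)
1/(1/(V(o(-7, 3*(-3))) + 5522)) = 1/(1/(1/(12 + (3 - 10*(-7)*3*(-3))) + 5522)) = 1/(1/(1/(12 + (3 - 10*(-7)*(-9))) + 5522)) = 1/(1/(1/(12 + (3 - 630)) + 5522)) = 1/(1/(1/(12 - 627) + 5522)) = 1/(1/(1/(-615) + 5522)) = 1/(1/(-1/615 + 5522)) = 1/(1/(3396029/615)) = 1/(615/3396029) = 3396029/615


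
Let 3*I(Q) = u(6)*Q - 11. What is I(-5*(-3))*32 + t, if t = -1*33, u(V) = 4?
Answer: 1469/3 ≈ 489.67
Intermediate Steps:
t = -33
I(Q) = -11/3 + 4*Q/3 (I(Q) = (4*Q - 11)/3 = (-11 + 4*Q)/3 = -11/3 + 4*Q/3)
I(-5*(-3))*32 + t = (-11/3 + 4*(-5*(-3))/3)*32 - 33 = (-11/3 + (4/3)*15)*32 - 33 = (-11/3 + 20)*32 - 33 = (49/3)*32 - 33 = 1568/3 - 33 = 1469/3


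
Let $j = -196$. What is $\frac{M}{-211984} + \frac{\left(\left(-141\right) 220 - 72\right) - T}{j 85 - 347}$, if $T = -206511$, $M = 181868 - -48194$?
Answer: $- \frac{6849780955}{600868648} \approx -11.4$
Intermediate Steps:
$M = 230062$ ($M = 181868 + 48194 = 230062$)
$\frac{M}{-211984} + \frac{\left(\left(-141\right) 220 - 72\right) - T}{j 85 - 347} = \frac{230062}{-211984} + \frac{\left(\left(-141\right) 220 - 72\right) - -206511}{\left(-196\right) 85 - 347} = 230062 \left(- \frac{1}{211984}\right) + \frac{\left(-31020 - 72\right) + 206511}{-16660 - 347} = - \frac{115031}{105992} + \frac{-31092 + 206511}{-17007} = - \frac{115031}{105992} + 175419 \left(- \frac{1}{17007}\right) = - \frac{115031}{105992} - \frac{58473}{5669} = - \frac{6849780955}{600868648}$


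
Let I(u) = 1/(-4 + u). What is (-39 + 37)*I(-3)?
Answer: 2/7 ≈ 0.28571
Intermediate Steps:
(-39 + 37)*I(-3) = (-39 + 37)/(-4 - 3) = -2/(-7) = -2*(-1/7) = 2/7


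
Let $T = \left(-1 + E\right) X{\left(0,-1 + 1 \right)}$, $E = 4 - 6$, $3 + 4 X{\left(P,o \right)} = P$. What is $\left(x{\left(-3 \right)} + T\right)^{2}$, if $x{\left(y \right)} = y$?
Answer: $\frac{9}{16} \approx 0.5625$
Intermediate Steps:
$X{\left(P,o \right)} = - \frac{3}{4} + \frac{P}{4}$
$E = -2$ ($E = 4 - 6 = -2$)
$T = \frac{9}{4}$ ($T = \left(-1 - 2\right) \left(- \frac{3}{4} + \frac{1}{4} \cdot 0\right) = - 3 \left(- \frac{3}{4} + 0\right) = \left(-3\right) \left(- \frac{3}{4}\right) = \frac{9}{4} \approx 2.25$)
$\left(x{\left(-3 \right)} + T\right)^{2} = \left(-3 + \frac{9}{4}\right)^{2} = \left(- \frac{3}{4}\right)^{2} = \frac{9}{16}$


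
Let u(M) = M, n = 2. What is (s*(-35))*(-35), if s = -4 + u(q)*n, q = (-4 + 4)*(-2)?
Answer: -4900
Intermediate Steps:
q = 0 (q = 0*(-2) = 0)
s = -4 (s = -4 + 0*2 = -4 + 0 = -4)
(s*(-35))*(-35) = -4*(-35)*(-35) = 140*(-35) = -4900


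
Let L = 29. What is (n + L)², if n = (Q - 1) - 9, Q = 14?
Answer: 1089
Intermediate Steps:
n = 4 (n = (14 - 1) - 9 = 13 - 9 = 4)
(n + L)² = (4 + 29)² = 33² = 1089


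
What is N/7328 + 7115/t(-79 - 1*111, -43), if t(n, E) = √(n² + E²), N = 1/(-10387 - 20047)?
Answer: -1/223020352 + 7115*√37949/37949 ≈ 36.524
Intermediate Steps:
N = -1/30434 (N = 1/(-30434) = -1/30434 ≈ -3.2858e-5)
t(n, E) = √(E² + n²)
N/7328 + 7115/t(-79 - 1*111, -43) = -1/30434/7328 + 7115/(√((-43)² + (-79 - 1*111)²)) = -1/30434*1/7328 + 7115/(√(1849 + (-79 - 111)²)) = -1/223020352 + 7115/(√(1849 + (-190)²)) = -1/223020352 + 7115/(√(1849 + 36100)) = -1/223020352 + 7115/(√37949) = -1/223020352 + 7115*(√37949/37949) = -1/223020352 + 7115*√37949/37949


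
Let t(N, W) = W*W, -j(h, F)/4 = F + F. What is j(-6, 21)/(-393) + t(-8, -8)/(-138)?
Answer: -328/9039 ≈ -0.036287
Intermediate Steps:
j(h, F) = -8*F (j(h, F) = -4*(F + F) = -8*F)
t(N, W) = W**2
j(-6, 21)/(-393) + t(-8, -8)/(-138) = -8*21/(-393) + (-8)**2/(-138) = -168*(-1/393) + 64*(-1/138) = 56/131 - 32/69 = -328/9039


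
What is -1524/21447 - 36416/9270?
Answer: -44174524/11045205 ≈ -3.9994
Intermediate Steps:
-1524/21447 - 36416/9270 = -1524*1/21447 - 36416*1/9270 = -508/7149 - 18208/4635 = -44174524/11045205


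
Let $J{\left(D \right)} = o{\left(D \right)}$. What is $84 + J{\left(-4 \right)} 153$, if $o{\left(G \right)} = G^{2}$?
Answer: $2532$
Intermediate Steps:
$J{\left(D \right)} = D^{2}$
$84 + J{\left(-4 \right)} 153 = 84 + \left(-4\right)^{2} \cdot 153 = 84 + 16 \cdot 153 = 84 + 2448 = 2532$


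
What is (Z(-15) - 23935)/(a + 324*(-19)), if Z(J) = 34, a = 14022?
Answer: -7967/2622 ≈ -3.0385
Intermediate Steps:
(Z(-15) - 23935)/(a + 324*(-19)) = (34 - 23935)/(14022 + 324*(-19)) = -23901/(14022 - 6156) = -23901/7866 = -23901*1/7866 = -7967/2622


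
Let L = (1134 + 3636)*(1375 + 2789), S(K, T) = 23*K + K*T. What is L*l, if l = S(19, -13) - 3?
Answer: 3714246360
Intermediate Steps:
L = 19862280 (L = 4770*4164 = 19862280)
l = 187 (l = 19*(23 - 13) - 3 = 19*10 - 3 = 190 - 3 = 187)
L*l = 19862280*187 = 3714246360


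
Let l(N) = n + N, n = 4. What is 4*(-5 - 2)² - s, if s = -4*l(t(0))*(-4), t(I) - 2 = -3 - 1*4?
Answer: 212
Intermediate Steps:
t(I) = -5 (t(I) = 2 + (-3 - 1*4) = 2 + (-3 - 4) = 2 - 7 = -5)
l(N) = 4 + N
s = -16 (s = -4*(4 - 5)*(-4) = -4*(-1)*(-4) = 4*(-4) = -16)
4*(-5 - 2)² - s = 4*(-5 - 2)² - 1*(-16) = 4*(-7)² + 16 = 4*49 + 16 = 196 + 16 = 212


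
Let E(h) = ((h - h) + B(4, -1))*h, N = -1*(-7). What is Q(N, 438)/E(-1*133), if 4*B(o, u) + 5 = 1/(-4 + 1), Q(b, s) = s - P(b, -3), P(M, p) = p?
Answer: 189/76 ≈ 2.4868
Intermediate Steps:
N = 7
Q(b, s) = 3 + s (Q(b, s) = s - 1*(-3) = s + 3 = 3 + s)
B(o, u) = -4/3 (B(o, u) = -5/4 + 1/(4*(-4 + 1)) = -5/4 + (¼)/(-3) = -5/4 + (¼)*(-⅓) = -5/4 - 1/12 = -4/3)
E(h) = -4*h/3 (E(h) = ((h - h) - 4/3)*h = (0 - 4/3)*h = -4*h/3)
Q(N, 438)/E(-1*133) = (3 + 438)/((-(-4)*133/3)) = 441/((-4/3*(-133))) = 441/(532/3) = 441*(3/532) = 189/76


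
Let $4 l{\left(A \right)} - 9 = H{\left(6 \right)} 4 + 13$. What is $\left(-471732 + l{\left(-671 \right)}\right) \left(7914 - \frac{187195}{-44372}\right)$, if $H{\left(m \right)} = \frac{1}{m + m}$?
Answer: $- \frac{1988877084924551}{532464} \approx -3.7352 \cdot 10^{9}$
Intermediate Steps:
$H{\left(m \right)} = \frac{1}{2 m}$
$l{\left(A \right)} = \frac{67}{12}$ ($l{\left(A \right)} = \frac{9}{4} + \frac{\frac{1}{2 \cdot 6} \cdot 4 + 13}{4} = \frac{9}{4} + \frac{\frac{1}{2} \cdot \frac{1}{6} \cdot 4 + 13}{4} = \frac{9}{4} + \frac{\frac{1}{12} \cdot 4 + 13}{4} = \frac{9}{4} + \frac{\frac{1}{3} + 13}{4} = \frac{9}{4} + \frac{1}{4} \cdot \frac{40}{3} = \frac{9}{4} + \frac{10}{3} = \frac{67}{12}$)
$\left(-471732 + l{\left(-671 \right)}\right) \left(7914 - \frac{187195}{-44372}\right) = \left(-471732 + \frac{67}{12}\right) \left(7914 - \frac{187195}{-44372}\right) = - \frac{5660717 \left(7914 - - \frac{187195}{44372}\right)}{12} = - \frac{5660717 \left(7914 + \frac{187195}{44372}\right)}{12} = \left(- \frac{5660717}{12}\right) \frac{351347203}{44372} = - \frac{1988877084924551}{532464}$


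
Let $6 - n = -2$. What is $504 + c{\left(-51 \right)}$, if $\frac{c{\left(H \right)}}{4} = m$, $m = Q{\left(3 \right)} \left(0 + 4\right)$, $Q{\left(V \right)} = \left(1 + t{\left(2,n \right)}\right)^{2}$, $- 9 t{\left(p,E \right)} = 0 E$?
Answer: $520$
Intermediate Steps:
$n = 8$ ($n = 6 - -2 = 6 + 2 = 8$)
$t{\left(p,E \right)} = 0$ ($t{\left(p,E \right)} = - \frac{0 E}{9} = \left(- \frac{1}{9}\right) 0 = 0$)
$Q{\left(V \right)} = 1$ ($Q{\left(V \right)} = \left(1 + 0\right)^{2} = 1^{2} = 1$)
$m = 4$ ($m = 1 \left(0 + 4\right) = 1 \cdot 4 = 4$)
$c{\left(H \right)} = 16$ ($c{\left(H \right)} = 4 \cdot 4 = 16$)
$504 + c{\left(-51 \right)} = 504 + 16 = 520$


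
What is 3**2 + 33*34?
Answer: 1131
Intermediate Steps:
3**2 + 33*34 = 9 + 1122 = 1131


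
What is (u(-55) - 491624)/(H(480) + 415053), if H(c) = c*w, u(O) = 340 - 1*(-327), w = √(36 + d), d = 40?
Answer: -22641463969/19139053601 + 157106240*√19/57417160803 ≈ -1.1711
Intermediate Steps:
w = 2*√19 (w = √(36 + 40) = √76 = 2*√19 ≈ 8.7178)
u(O) = 667 (u(O) = 340 + 327 = 667)
H(c) = 2*c*√19 (H(c) = c*(2*√19) = 2*c*√19)
(u(-55) - 491624)/(H(480) + 415053) = (667 - 491624)/(2*480*√19 + 415053) = -490957/(960*√19 + 415053) = -490957/(415053 + 960*√19)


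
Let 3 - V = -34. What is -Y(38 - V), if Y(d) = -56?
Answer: 56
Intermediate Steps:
V = 37 (V = 3 - 1*(-34) = 3 + 34 = 37)
-Y(38 - V) = -1*(-56) = 56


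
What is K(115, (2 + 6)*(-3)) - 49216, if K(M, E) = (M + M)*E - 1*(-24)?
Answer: -54712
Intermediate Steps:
K(M, E) = 24 + 2*E*M (K(M, E) = (2*M)*E + 24 = 2*E*M + 24 = 24 + 2*E*M)
K(115, (2 + 6)*(-3)) - 49216 = (24 + 2*((2 + 6)*(-3))*115) - 49216 = (24 + 2*(8*(-3))*115) - 49216 = (24 + 2*(-24)*115) - 49216 = (24 - 5520) - 49216 = -5496 - 49216 = -54712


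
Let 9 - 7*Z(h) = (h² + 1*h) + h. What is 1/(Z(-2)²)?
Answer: 49/81 ≈ 0.60494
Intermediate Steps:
Z(h) = 9/7 - 2*h/7 - h²/7 (Z(h) = 9/7 - ((h² + 1*h) + h)/7 = 9/7 - ((h² + h) + h)/7 = 9/7 - ((h + h²) + h)/7 = 9/7 - (h² + 2*h)/7 = 9/7 + (-2*h/7 - h²/7) = 9/7 - 2*h/7 - h²/7)
1/(Z(-2)²) = 1/((9/7 - 2/7*(-2) - ⅐*(-2)²)²) = 1/((9/7 + 4/7 - ⅐*4)²) = 1/((9/7 + 4/7 - 4/7)²) = 1/((9/7)²) = 1/(81/49) = 49/81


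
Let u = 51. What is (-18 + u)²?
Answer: 1089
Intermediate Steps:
(-18 + u)² = (-18 + 51)² = 33² = 1089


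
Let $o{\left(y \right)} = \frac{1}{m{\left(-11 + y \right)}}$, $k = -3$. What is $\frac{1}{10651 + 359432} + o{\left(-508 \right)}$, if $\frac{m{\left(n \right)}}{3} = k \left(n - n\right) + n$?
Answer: $- \frac{122842}{192073077} \approx -0.00063956$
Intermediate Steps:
$m{\left(n \right)} = 3 n$ ($m{\left(n \right)} = 3 \left(- 3 \left(n - n\right) + n\right) = 3 \left(\left(-3\right) 0 + n\right) = 3 \left(0 + n\right) = 3 n$)
$o{\left(y \right)} = \frac{1}{-33 + 3 y}$ ($o{\left(y \right)} = \frac{1}{3 \left(-11 + y\right)} = \frac{1}{-33 + 3 y}$)
$\frac{1}{10651 + 359432} + o{\left(-508 \right)} = \frac{1}{10651 + 359432} + \frac{1}{3 \left(-11 - 508\right)} = \frac{1}{370083} + \frac{1}{3 \left(-519\right)} = \frac{1}{370083} + \frac{1}{3} \left(- \frac{1}{519}\right) = \frac{1}{370083} - \frac{1}{1557} = - \frac{122842}{192073077}$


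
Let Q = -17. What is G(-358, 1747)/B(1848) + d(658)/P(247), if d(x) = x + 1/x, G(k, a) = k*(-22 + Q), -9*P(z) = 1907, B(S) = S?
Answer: 122839613/27605732 ≈ 4.4498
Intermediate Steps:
P(z) = -1907/9 (P(z) = -⅑*1907 = -1907/9)
G(k, a) = -39*k (G(k, a) = k*(-22 - 17) = k*(-39) = -39*k)
G(-358, 1747)/B(1848) + d(658)/P(247) = -39*(-358)/1848 + (658 + 1/658)/(-1907/9) = 13962*(1/1848) + (658 + 1/658)*(-9/1907) = 2327/308 + (432965/658)*(-9/1907) = 2327/308 - 3896685/1254806 = 122839613/27605732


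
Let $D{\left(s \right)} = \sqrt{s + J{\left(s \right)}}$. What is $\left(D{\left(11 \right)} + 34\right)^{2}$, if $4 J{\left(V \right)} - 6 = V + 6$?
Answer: $\frac{\left(68 + \sqrt{67}\right)^{2}}{4} \approx 1451.1$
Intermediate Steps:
$J{\left(V \right)} = 3 + \frac{V}{4}$ ($J{\left(V \right)} = \frac{3}{2} + \frac{V + 6}{4} = \frac{3}{2} + \frac{6 + V}{4} = \frac{3}{2} + \left(\frac{3}{2} + \frac{V}{4}\right) = 3 + \frac{V}{4}$)
$D{\left(s \right)} = \sqrt{3 + \frac{5 s}{4}}$ ($D{\left(s \right)} = \sqrt{s + \left(3 + \frac{s}{4}\right)} = \sqrt{3 + \frac{5 s}{4}}$)
$\left(D{\left(11 \right)} + 34\right)^{2} = \left(\frac{\sqrt{12 + 5 \cdot 11}}{2} + 34\right)^{2} = \left(\frac{\sqrt{12 + 55}}{2} + 34\right)^{2} = \left(\frac{\sqrt{67}}{2} + 34\right)^{2} = \left(34 + \frac{\sqrt{67}}{2}\right)^{2}$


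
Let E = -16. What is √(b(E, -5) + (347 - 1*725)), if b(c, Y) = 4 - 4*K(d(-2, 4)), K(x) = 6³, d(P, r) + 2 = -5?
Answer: I*√1238 ≈ 35.185*I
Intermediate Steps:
d(P, r) = -7 (d(P, r) = -2 - 5 = -7)
K(x) = 216
b(c, Y) = -860 (b(c, Y) = 4 - 4*216 = 4 - 864 = -860)
√(b(E, -5) + (347 - 1*725)) = √(-860 + (347 - 1*725)) = √(-860 + (347 - 725)) = √(-860 - 378) = √(-1238) = I*√1238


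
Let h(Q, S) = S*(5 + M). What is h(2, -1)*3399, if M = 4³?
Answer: -234531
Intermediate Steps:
M = 64
h(Q, S) = 69*S (h(Q, S) = S*(5 + 64) = S*69 = 69*S)
h(2, -1)*3399 = (69*(-1))*3399 = -69*3399 = -234531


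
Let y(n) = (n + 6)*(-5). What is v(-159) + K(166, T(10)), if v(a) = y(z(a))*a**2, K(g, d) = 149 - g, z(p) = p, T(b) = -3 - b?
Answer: 19339948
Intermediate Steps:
y(n) = -30 - 5*n (y(n) = (6 + n)*(-5) = -30 - 5*n)
v(a) = a**2*(-30 - 5*a) (v(a) = (-30 - 5*a)*a**2 = a**2*(-30 - 5*a))
v(-159) + K(166, T(10)) = 5*(-159)**2*(-6 - 1*(-159)) + (149 - 1*166) = 5*25281*(-6 + 159) + (149 - 166) = 5*25281*153 - 17 = 19339965 - 17 = 19339948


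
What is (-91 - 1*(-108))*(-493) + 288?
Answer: -8093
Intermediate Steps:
(-91 - 1*(-108))*(-493) + 288 = (-91 + 108)*(-493) + 288 = 17*(-493) + 288 = -8381 + 288 = -8093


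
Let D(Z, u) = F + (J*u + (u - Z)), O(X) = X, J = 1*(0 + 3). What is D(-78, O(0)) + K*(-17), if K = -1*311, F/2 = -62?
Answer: 5241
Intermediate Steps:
F = -124 (F = 2*(-62) = -124)
J = 3 (J = 1*3 = 3)
K = -311
D(Z, u) = -124 - Z + 4*u (D(Z, u) = -124 + (3*u + (u - Z)) = -124 + (-Z + 4*u) = -124 - Z + 4*u)
D(-78, O(0)) + K*(-17) = (-124 - 1*(-78) + 4*0) - 311*(-17) = (-124 + 78 + 0) + 5287 = -46 + 5287 = 5241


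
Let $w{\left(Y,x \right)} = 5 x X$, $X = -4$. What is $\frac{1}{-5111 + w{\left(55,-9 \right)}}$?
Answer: $- \frac{1}{4931} \approx -0.0002028$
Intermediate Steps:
$w{\left(Y,x \right)} = - 20 x$ ($w{\left(Y,x \right)} = 5 x \left(-4\right) = - 20 x$)
$\frac{1}{-5111 + w{\left(55,-9 \right)}} = \frac{1}{-5111 - -180} = \frac{1}{-5111 + 180} = \frac{1}{-4931} = - \frac{1}{4931}$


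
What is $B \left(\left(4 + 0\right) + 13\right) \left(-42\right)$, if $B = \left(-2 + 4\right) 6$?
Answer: $-8568$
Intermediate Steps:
$B = 12$ ($B = 2 \cdot 6 = 12$)
$B \left(\left(4 + 0\right) + 13\right) \left(-42\right) = 12 \left(\left(4 + 0\right) + 13\right) \left(-42\right) = 12 \left(4 + 13\right) \left(-42\right) = 12 \cdot 17 \left(-42\right) = 204 \left(-42\right) = -8568$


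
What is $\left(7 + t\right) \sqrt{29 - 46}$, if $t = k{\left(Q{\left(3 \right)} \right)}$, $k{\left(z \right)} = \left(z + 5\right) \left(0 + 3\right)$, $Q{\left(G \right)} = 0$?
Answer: $22 i \sqrt{17} \approx 90.708 i$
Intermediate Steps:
$k{\left(z \right)} = 15 + 3 z$ ($k{\left(z \right)} = \left(5 + z\right) 3 = 15 + 3 z$)
$t = 15$ ($t = 15 + 3 \cdot 0 = 15 + 0 = 15$)
$\left(7 + t\right) \sqrt{29 - 46} = \left(7 + 15\right) \sqrt{29 - 46} = 22 \sqrt{-17} = 22 i \sqrt{17}$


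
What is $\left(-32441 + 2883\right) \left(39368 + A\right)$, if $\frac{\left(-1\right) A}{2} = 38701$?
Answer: $1124208972$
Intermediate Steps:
$A = -77402$ ($A = \left(-2\right) 38701 = -77402$)
$\left(-32441 + 2883\right) \left(39368 + A\right) = \left(-32441 + 2883\right) \left(39368 - 77402\right) = \left(-29558\right) \left(-38034\right) = 1124208972$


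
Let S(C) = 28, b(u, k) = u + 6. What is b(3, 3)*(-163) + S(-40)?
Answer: -1439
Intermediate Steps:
b(u, k) = 6 + u
b(3, 3)*(-163) + S(-40) = (6 + 3)*(-163) + 28 = 9*(-163) + 28 = -1467 + 28 = -1439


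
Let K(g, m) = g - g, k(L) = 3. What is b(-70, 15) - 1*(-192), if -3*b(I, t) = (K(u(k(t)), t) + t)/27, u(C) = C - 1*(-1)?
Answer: 5179/27 ≈ 191.81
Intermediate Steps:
u(C) = 1 + C (u(C) = C + 1 = 1 + C)
K(g, m) = 0
b(I, t) = -t/81 (b(I, t) = -(0 + t)/(3*27) = -t/(3*27) = -t/81)
b(-70, 15) - 1*(-192) = -1/81*15 - 1*(-192) = -5/27 + 192 = 5179/27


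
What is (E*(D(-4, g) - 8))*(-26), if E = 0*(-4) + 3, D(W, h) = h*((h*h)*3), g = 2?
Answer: -1248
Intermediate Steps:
D(W, h) = 3*h**3 (D(W, h) = h*(h**2*3) = h*(3*h**2) = 3*h**3)
E = 3 (E = 0 + 3 = 3)
(E*(D(-4, g) - 8))*(-26) = (3*(3*2**3 - 8))*(-26) = (3*(3*8 - 8))*(-26) = (3*(24 - 8))*(-26) = (3*16)*(-26) = 48*(-26) = -1248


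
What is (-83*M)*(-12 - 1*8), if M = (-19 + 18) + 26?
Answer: 41500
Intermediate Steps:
M = 25 (M = -1 + 26 = 25)
(-83*M)*(-12 - 1*8) = (-83*25)*(-12 - 1*8) = -2075*(-12 - 8) = -2075*(-20) = 41500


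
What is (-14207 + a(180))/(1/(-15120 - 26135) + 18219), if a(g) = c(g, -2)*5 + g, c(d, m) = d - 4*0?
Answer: -541554385/751624844 ≈ -0.72051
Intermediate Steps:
c(d, m) = d (c(d, m) = d + 0 = d)
a(g) = 6*g (a(g) = g*5 + g = 5*g + g = 6*g)
(-14207 + a(180))/(1/(-15120 - 26135) + 18219) = (-14207 + 6*180)/(1/(-15120 - 26135) + 18219) = (-14207 + 1080)/(1/(-41255) + 18219) = -13127/(-1/41255 + 18219) = -13127/751624844/41255 = -13127*41255/751624844 = -541554385/751624844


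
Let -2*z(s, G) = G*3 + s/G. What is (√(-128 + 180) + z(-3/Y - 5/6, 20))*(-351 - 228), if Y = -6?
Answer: 694607/40 - 1158*√13 ≈ 13190.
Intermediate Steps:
z(s, G) = -3*G/2 - s/(2*G) (z(s, G) = -(G*3 + s/G)/2 = -(3*G + s/G)/2 = -3*G/2 - s/(2*G))
(√(-128 + 180) + z(-3/Y - 5/6, 20))*(-351 - 228) = (√(-128 + 180) + (½)*(-(-3/(-6) - 5/6) - 3*20²)/20)*(-351 - 228) = (√52 + (½)*(1/20)*(-(-3*(-⅙) - 5*⅙) - 3*400))*(-579) = (2*√13 + (½)*(1/20)*(-(½ - ⅚) - 1200))*(-579) = (2*√13 + (½)*(1/20)*(-1*(-⅓) - 1200))*(-579) = (2*√13 + (½)*(1/20)*(⅓ - 1200))*(-579) = (2*√13 + (½)*(1/20)*(-3599/3))*(-579) = (2*√13 - 3599/120)*(-579) = (-3599/120 + 2*√13)*(-579) = 694607/40 - 1158*√13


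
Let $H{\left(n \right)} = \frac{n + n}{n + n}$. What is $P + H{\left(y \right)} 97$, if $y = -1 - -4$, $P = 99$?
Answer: $196$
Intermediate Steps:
$y = 3$ ($y = -1 + 4 = 3$)
$H{\left(n \right)} = 1$ ($H{\left(n \right)} = \frac{2 n}{2 n} = 2 n \frac{1}{2 n} = 1$)
$P + H{\left(y \right)} 97 = 99 + 1 \cdot 97 = 99 + 97 = 196$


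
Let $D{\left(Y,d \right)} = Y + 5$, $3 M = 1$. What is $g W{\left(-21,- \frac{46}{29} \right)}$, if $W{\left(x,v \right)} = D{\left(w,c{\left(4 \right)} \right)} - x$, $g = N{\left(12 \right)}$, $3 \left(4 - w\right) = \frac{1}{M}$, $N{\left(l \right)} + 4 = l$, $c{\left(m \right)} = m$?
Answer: $232$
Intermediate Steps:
$M = \frac{1}{3}$ ($M = \frac{1}{3} \cdot 1 = \frac{1}{3} \approx 0.33333$)
$N{\left(l \right)} = -4 + l$
$w = 3$ ($w = 4 - \frac{\frac{1}{\frac{1}{3}}}{3} = 4 - 1 = 3$)
$D{\left(Y,d \right)} = 5 + Y$
$g = 8$ ($g = -4 + 12 = 8$)
$W{\left(x,v \right)} = 8 - x$ ($W{\left(x,v \right)} = \left(5 + 3\right) - x = 8 - x$)
$g W{\left(-21,- \frac{46}{29} \right)} = 8 \left(8 - -21\right) = 8 \left(8 + 21\right) = 8 \cdot 29 = 232$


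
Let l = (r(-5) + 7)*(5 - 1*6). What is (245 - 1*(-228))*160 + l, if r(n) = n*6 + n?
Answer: 75708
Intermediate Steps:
r(n) = 7*n (r(n) = 6*n + n = 7*n)
l = 28 (l = (7*(-5) + 7)*(5 - 1*6) = (-35 + 7)*(5 - 6) = -28*(-1) = 28)
(245 - 1*(-228))*160 + l = (245 - 1*(-228))*160 + 28 = (245 + 228)*160 + 28 = 473*160 + 28 = 75680 + 28 = 75708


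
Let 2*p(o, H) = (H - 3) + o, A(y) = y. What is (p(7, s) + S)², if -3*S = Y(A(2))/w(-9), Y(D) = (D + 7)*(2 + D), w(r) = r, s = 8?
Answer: 484/9 ≈ 53.778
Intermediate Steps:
p(o, H) = -3/2 + H/2 + o/2 (p(o, H) = ((H - 3) + o)/2 = ((-3 + H) + o)/2 = (-3 + H + o)/2 = -3/2 + H/2 + o/2)
Y(D) = (2 + D)*(7 + D) (Y(D) = (7 + D)*(2 + D) = (2 + D)*(7 + D))
S = 4/3 (S = -(14 + 2² + 9*2)/(3*(-9)) = -(14 + 4 + 18)*(-1)/(3*9) = -12*(-1)/9 = -⅓*(-4) = 4/3 ≈ 1.3333)
(p(7, s) + S)² = ((-3/2 + (½)*8 + (½)*7) + 4/3)² = ((-3/2 + 4 + 7/2) + 4/3)² = (6 + 4/3)² = (22/3)² = 484/9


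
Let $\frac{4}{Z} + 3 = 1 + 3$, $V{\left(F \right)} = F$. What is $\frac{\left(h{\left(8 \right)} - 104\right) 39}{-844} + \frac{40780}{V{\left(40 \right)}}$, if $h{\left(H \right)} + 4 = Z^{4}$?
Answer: $\frac{427343}{422} \approx 1012.7$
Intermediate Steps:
$Z = 4$ ($Z = \frac{4}{-3 + \left(1 + 3\right)} = \frac{4}{-3 + 4} = \frac{4}{1} = 4 \cdot 1 = 4$)
$h{\left(H \right)} = 252$ ($h{\left(H \right)} = -4 + 4^{4} = -4 + 256 = 252$)
$\frac{\left(h{\left(8 \right)} - 104\right) 39}{-844} + \frac{40780}{V{\left(40 \right)}} = \frac{\left(252 - 104\right) 39}{-844} + \frac{40780}{40} = 148 \cdot 39 \left(- \frac{1}{844}\right) + 40780 \cdot \frac{1}{40} = 5772 \left(- \frac{1}{844}\right) + \frac{2039}{2} = - \frac{1443}{211} + \frac{2039}{2} = \frac{427343}{422}$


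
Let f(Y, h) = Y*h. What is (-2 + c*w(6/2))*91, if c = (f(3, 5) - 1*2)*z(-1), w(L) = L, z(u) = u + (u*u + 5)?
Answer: 17563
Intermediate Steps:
z(u) = 5 + u + u² (z(u) = u + (u² + 5) = u + (5 + u²) = 5 + u + u²)
c = 65 (c = (3*5 - 1*2)*(5 - 1 + (-1)²) = (15 - 2)*(5 - 1 + 1) = 13*5 = 65)
(-2 + c*w(6/2))*91 = (-2 + 65*(6/2))*91 = (-2 + 65*(6*(½)))*91 = (-2 + 65*3)*91 = (-2 + 195)*91 = 193*91 = 17563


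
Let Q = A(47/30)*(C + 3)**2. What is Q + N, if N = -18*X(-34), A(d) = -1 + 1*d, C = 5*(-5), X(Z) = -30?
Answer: 12214/15 ≈ 814.27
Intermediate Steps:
C = -25
A(d) = -1 + d
Q = 4114/15 (Q = (-1 + 47/30)*(-25 + 3)**2 = (-1 + 47*(1/30))*(-22)**2 = (-1 + 47/30)*484 = (17/30)*484 = 4114/15 ≈ 274.27)
N = 540 (N = -18*(-30) = 540)
Q + N = 4114/15 + 540 = 12214/15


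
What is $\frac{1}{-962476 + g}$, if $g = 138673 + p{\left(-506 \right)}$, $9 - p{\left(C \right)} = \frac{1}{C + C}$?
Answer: $- \frac{1012}{833679527} \approx -1.2139 \cdot 10^{-6}$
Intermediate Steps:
$p{\left(C \right)} = 9 - \frac{1}{2 C}$ ($p{\left(C \right)} = 9 - \frac{1}{C + C} = 9 - \frac{1}{2 C}$)
$g = \frac{140346185}{1012}$ ($g = 138673 + \left(9 - \frac{1}{2 \left(-506\right)}\right) = 138673 + \left(9 - - \frac{1}{1012}\right) = 138673 + \left(9 + \frac{1}{1012}\right) = 138673 + \frac{9109}{1012} = \frac{140346185}{1012} \approx 1.3868 \cdot 10^{5}$)
$\frac{1}{-962476 + g} = \frac{1}{-962476 + \frac{140346185}{1012}} = \frac{1}{- \frac{833679527}{1012}} = - \frac{1012}{833679527}$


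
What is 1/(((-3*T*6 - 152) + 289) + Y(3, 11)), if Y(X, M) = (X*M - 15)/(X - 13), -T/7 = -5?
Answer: -5/2474 ≈ -0.0020210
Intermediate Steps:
T = 35 (T = -7*(-5) = 35)
Y(X, M) = (-15 + M*X)/(-13 + X) (Y(X, M) = (M*X - 15)/(-13 + X) = (-15 + M*X)/(-13 + X))
1/(((-3*T*6 - 152) + 289) + Y(3, 11)) = 1/(((-3*35*6 - 152) + 289) + (-15 + 11*3)/(-13 + 3)) = 1/(((-105*6 - 152) + 289) + (-15 + 33)/(-10)) = 1/(((-630 - 152) + 289) - 1/10*18) = 1/((-782 + 289) - 9/5) = 1/(-493 - 9/5) = 1/(-2474/5) = -5/2474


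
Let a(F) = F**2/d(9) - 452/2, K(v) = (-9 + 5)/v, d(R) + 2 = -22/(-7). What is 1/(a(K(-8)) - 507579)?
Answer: -32/16249753 ≈ -1.9693e-6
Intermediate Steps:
d(R) = 8/7 (d(R) = -2 - 22/(-7) = -2 - 22*(-1/7) = -2 + 22/7 = 8/7)
K(v) = -4/v
a(F) = -226 + 7*F**2/8 (a(F) = F**2/(8/7) - 452/2 = F**2*(7/8) - 452*1/2 = 7*F**2/8 - 226 = -226 + 7*F**2/8)
1/(a(K(-8)) - 507579) = 1/((-226 + 7*(-4/(-8))**2/8) - 507579) = 1/((-226 + 7*(-4*(-1/8))**2/8) - 507579) = 1/((-226 + 7*(1/2)**2/8) - 507579) = 1/((-226 + (7/8)*(1/4)) - 507579) = 1/((-226 + 7/32) - 507579) = 1/(-7225/32 - 507579) = 1/(-16249753/32) = -32/16249753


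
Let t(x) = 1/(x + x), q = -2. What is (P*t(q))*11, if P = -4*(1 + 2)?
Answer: 33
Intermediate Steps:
t(x) = 1/(2*x)
P = -12 (P = -4*3 = -12)
(P*t(q))*11 = -6/(-2)*11 = -6*(-1)/2*11 = -12*(-1/4)*11 = 3*11 = 33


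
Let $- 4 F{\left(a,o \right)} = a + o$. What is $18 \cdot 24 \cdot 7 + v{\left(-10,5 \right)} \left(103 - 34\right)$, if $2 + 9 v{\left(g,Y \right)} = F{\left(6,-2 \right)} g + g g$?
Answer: $3852$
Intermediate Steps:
$F{\left(a,o \right)} = - \frac{a}{4} - \frac{o}{4}$ ($F{\left(a,o \right)} = - \frac{a + o}{4} = - \frac{a}{4} - \frac{o}{4}$)
$v{\left(g,Y \right)} = - \frac{2}{9} - \frac{g}{9} + \frac{g^{2}}{9}$ ($v{\left(g,Y \right)} = - \frac{2}{9} + \frac{\left(\left(- \frac{1}{4}\right) 6 - - \frac{1}{2}\right) g + g g}{9} = - \frac{2}{9} + \frac{\left(- \frac{3}{2} + \frac{1}{2}\right) g + g^{2}}{9} = - \frac{2}{9} + \frac{- g + g^{2}}{9} = - \frac{2}{9} + \frac{g^{2} - g}{9} = - \frac{2}{9} + \left(- \frac{g}{9} + \frac{g^{2}}{9}\right) = - \frac{2}{9} - \frac{g}{9} + \frac{g^{2}}{9}$)
$18 \cdot 24 \cdot 7 + v{\left(-10,5 \right)} \left(103 - 34\right) = 18 \cdot 24 \cdot 7 + \left(- \frac{2}{9} - - \frac{10}{9} + \frac{\left(-10\right)^{2}}{9}\right) \left(103 - 34\right) = 432 \cdot 7 + \left(- \frac{2}{9} + \frac{10}{9} + \frac{1}{9} \cdot 100\right) 69 = 3024 + \left(- \frac{2}{9} + \frac{10}{9} + \frac{100}{9}\right) 69 = 3024 + 12 \cdot 69 = 3024 + 828 = 3852$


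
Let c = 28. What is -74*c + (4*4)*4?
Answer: -2008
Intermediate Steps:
-74*c + (4*4)*4 = -74*28 + (4*4)*4 = -2072 + 16*4 = -2072 + 64 = -2008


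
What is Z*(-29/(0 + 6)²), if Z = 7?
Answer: -203/36 ≈ -5.6389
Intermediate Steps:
Z*(-29/(0 + 6)²) = 7*(-29/(0 + 6)²) = 7*(-29/(6²)) = 7*(-29/36) = -203/36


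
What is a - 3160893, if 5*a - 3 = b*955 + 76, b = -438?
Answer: -16222676/5 ≈ -3.2445e+6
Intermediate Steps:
a = -418211/5 (a = ⅗ + (-438*955 + 76)/5 = ⅗ + (-418290 + 76)/5 = ⅗ + (⅕)*(-418214) = ⅗ - 418214/5 = -418211/5 ≈ -83642.)
a - 3160893 = -418211/5 - 3160893 = -16222676/5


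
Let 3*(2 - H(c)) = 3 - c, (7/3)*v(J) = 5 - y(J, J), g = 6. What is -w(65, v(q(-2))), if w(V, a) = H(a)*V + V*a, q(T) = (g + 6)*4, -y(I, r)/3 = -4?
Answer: 195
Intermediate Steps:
y(I, r) = 12 (y(I, r) = -3*(-4) = 12)
q(T) = 48 (q(T) = (6 + 6)*4 = 12*4 = 48)
v(J) = -3 (v(J) = 3*(5 - 1*12)/7 = 3*(5 - 12)/7 = (3/7)*(-7) = -3)
H(c) = 1 + c/3 (H(c) = 2 - (3 - c)/3 = 2 + (-1 + c/3) = 1 + c/3)
w(V, a) = V*a + V*(1 + a/3) (w(V, a) = (1 + a/3)*V + V*a = V*(1 + a/3) + V*a = V*a + V*(1 + a/3))
-w(65, v(q(-2))) = -65*(3 + 4*(-3))/3 = -65*(3 - 12)/3 = -65*(-9)/3 = -1*(-195) = 195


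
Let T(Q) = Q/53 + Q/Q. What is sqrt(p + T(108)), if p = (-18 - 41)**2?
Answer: sqrt(9786662)/53 ≈ 59.026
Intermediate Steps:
p = 3481 (p = (-59)**2 = 3481)
T(Q) = 1 + Q/53 (T(Q) = Q*(1/53) + 1 = Q/53 + 1 = 1 + Q/53)
sqrt(p + T(108)) = sqrt(3481 + (1 + (1/53)*108)) = sqrt(3481 + (1 + 108/53)) = sqrt(3481 + 161/53) = sqrt(184654/53) = sqrt(9786662)/53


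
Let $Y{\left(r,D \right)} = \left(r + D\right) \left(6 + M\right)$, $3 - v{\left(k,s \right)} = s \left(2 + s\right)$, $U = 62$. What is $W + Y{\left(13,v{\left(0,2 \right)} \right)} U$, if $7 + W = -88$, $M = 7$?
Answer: $6353$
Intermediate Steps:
$v{\left(k,s \right)} = 3 - s \left(2 + s\right)$
$Y{\left(r,D \right)} = 13 D + 13 r$ ($Y{\left(r,D \right)} = \left(r + D\right) \left(6 + 7\right) = \left(D + r\right) 13 = 13 D + 13 r$)
$W = -95$ ($W = -7 - 88 = -95$)
$W + Y{\left(13,v{\left(0,2 \right)} \right)} U = -95 + \left(13 \left(3 - 2^{2} - 4\right) + 13 \cdot 13\right) 62 = -95 + \left(13 \left(3 - 4 - 4\right) + 169\right) 62 = -95 + \left(13 \left(-5\right) + 169\right) 62 = -95 + \left(-65 + 169\right) 62 = -95 + 104 \cdot 62 = -95 + 6448 = 6353$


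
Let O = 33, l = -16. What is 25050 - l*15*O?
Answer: 32970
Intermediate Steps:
25050 - l*15*O = 25050 - (-16*15)*33 = 25050 - (-240)*33 = 25050 - 1*(-7920) = 25050 + 7920 = 32970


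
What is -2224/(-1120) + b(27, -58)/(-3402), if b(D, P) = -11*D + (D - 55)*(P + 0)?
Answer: 13571/8505 ≈ 1.5956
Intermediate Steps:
b(D, P) = -11*D + P*(-55 + D) (b(D, P) = -11*D + (-55 + D)*P = -11*D + P*(-55 + D))
-2224/(-1120) + b(27, -58)/(-3402) = -2224/(-1120) + (-55*(-58) - 11*27 + 27*(-58))/(-3402) = -2224*(-1/1120) + (3190 - 297 - 1566)*(-1/3402) = 139/70 + 1327*(-1/3402) = 139/70 - 1327/3402 = 13571/8505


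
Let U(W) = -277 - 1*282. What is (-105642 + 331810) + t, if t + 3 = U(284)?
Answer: 225606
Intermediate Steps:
U(W) = -559 (U(W) = -277 - 282 = -559)
t = -562 (t = -3 - 559 = -562)
(-105642 + 331810) + t = (-105642 + 331810) - 562 = 226168 - 562 = 225606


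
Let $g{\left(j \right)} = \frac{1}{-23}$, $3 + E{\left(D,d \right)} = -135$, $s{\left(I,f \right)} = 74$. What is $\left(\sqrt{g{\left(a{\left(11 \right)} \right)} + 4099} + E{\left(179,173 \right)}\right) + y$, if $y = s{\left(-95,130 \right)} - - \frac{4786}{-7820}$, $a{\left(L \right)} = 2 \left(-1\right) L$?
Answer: $- \frac{252633}{3910} + \frac{14 \sqrt{11063}}{23} \approx -0.58893$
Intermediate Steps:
$E{\left(D,d \right)} = -138$ ($E{\left(D,d \right)} = -3 - 135 = -138$)
$a{\left(L \right)} = - 2 L$
$g{\left(j \right)} = - \frac{1}{23}$
$y = \frac{286947}{3910}$ ($y = 74 - - \frac{4786}{-7820} = 74 - \left(-4786\right) \left(- \frac{1}{7820}\right) = 74 - \frac{2393}{3910} = \frac{286947}{3910} \approx 73.388$)
$\left(\sqrt{g{\left(a{\left(11 \right)} \right)} + 4099} + E{\left(179,173 \right)}\right) + y = \left(\sqrt{- \frac{1}{23} + 4099} - 138\right) + \frac{286947}{3910} = \left(\sqrt{\frac{94276}{23}} - 138\right) + \frac{286947}{3910} = \left(\frac{14 \sqrt{11063}}{23} - 138\right) + \frac{286947}{3910} = \left(-138 + \frac{14 \sqrt{11063}}{23}\right) + \frac{286947}{3910} = - \frac{252633}{3910} + \frac{14 \sqrt{11063}}{23}$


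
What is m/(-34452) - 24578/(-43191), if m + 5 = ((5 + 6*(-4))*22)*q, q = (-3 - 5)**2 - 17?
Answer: 188389733/165335148 ≈ 1.1394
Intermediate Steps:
q = 47 (q = (-8)**2 - 17 = 64 - 17 = 47)
m = -19651 (m = -5 + ((5 + 6*(-4))*22)*47 = -5 + ((5 - 24)*22)*47 = -5 - 19*22*47 = -5 - 418*47 = -5 - 19646 = -19651)
m/(-34452) - 24578/(-43191) = -19651/(-34452) - 24578/(-43191) = -19651*(-1/34452) - 24578*(-1/43191) = 19651/34452 + 24578/43191 = 188389733/165335148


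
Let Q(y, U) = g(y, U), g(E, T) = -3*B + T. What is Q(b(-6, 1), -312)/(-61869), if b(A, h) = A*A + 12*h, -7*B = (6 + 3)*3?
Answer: 701/144361 ≈ 0.0048559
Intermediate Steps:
B = -27/7 (B = -(6 + 3)*3/7 = -9*3/7 = -⅐*27 = -27/7 ≈ -3.8571)
g(E, T) = 81/7 + T (g(E, T) = -3*(-27/7) + T = 81/7 + T)
b(A, h) = A² + 12*h
Q(y, U) = 81/7 + U
Q(b(-6, 1), -312)/(-61869) = (81/7 - 312)/(-61869) = -2103/7*(-1/61869) = 701/144361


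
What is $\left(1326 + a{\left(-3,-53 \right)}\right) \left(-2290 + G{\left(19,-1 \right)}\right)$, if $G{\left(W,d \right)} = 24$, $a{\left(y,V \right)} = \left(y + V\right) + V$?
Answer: $-2757722$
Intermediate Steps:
$a{\left(y,V \right)} = y + 2 V$ ($a{\left(y,V \right)} = \left(V + y\right) + V = y + 2 V$)
$\left(1326 + a{\left(-3,-53 \right)}\right) \left(-2290 + G{\left(19,-1 \right)}\right) = \left(1326 + \left(-3 + 2 \left(-53\right)\right)\right) \left(-2290 + 24\right) = \left(1326 - 109\right) \left(-2266\right) = 1217 \left(-2266\right) = -2757722$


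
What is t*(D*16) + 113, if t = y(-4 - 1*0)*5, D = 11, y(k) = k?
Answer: -3407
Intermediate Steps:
t = -20 (t = (-4 - 1*0)*5 = (-4 + 0)*5 = -4*5 = -20)
t*(D*16) + 113 = -220*16 + 113 = -20*176 + 113 = -3520 + 113 = -3407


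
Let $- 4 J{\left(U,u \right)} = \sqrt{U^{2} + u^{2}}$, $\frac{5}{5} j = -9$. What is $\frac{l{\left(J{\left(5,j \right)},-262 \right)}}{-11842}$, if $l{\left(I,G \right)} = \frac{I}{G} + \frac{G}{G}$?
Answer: $- \frac{1}{11842} - \frac{\sqrt{106}}{12410416} \approx -8.5275 \cdot 10^{-5}$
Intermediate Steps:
$j = -9$
$J{\left(U,u \right)} = - \frac{\sqrt{U^{2} + u^{2}}}{4}$
$l{\left(I,G \right)} = 1 + \frac{I}{G}$ ($l{\left(I,G \right)} = \frac{I}{G} + 1 = 1 + \frac{I}{G}$)
$\frac{l{\left(J{\left(5,j \right)},-262 \right)}}{-11842} = \frac{\frac{1}{-262} \left(-262 - \frac{\sqrt{5^{2} + \left(-9\right)^{2}}}{4}\right)}{-11842} = - \frac{-262 - \frac{\sqrt{25 + 81}}{4}}{262} \left(- \frac{1}{11842}\right) = - \frac{-262 - \frac{\sqrt{106}}{4}}{262} \left(- \frac{1}{11842}\right) = \left(1 + \frac{\sqrt{106}}{1048}\right) \left(- \frac{1}{11842}\right) = - \frac{1}{11842} - \frac{\sqrt{106}}{12410416}$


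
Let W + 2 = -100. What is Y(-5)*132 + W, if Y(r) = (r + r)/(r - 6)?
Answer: 18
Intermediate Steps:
W = -102 (W = -2 - 100 = -102)
Y(r) = 2*r/(-6 + r) (Y(r) = (2*r)/(-6 + r) = 2*r/(-6 + r))
Y(-5)*132 + W = (2*(-5)/(-6 - 5))*132 - 102 = (2*(-5)/(-11))*132 - 102 = (2*(-5)*(-1/11))*132 - 102 = (10/11)*132 - 102 = 120 - 102 = 18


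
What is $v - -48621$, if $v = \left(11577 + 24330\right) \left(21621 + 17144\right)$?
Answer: $1391983476$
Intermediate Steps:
$v = 1391934855$ ($v = 35907 \cdot 38765 = 1391934855$)
$v - -48621 = 1391934855 - -48621 = 1391934855 + 48621 = 1391983476$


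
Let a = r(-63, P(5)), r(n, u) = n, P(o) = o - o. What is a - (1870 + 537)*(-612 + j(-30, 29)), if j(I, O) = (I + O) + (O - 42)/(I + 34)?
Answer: 5933003/4 ≈ 1.4833e+6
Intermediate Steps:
P(o) = 0
j(I, O) = I + O + (-42 + O)/(34 + I) (j(I, O) = (I + O) + (-42 + O)/(34 + I) = I + O + (-42 + O)/(34 + I))
a = -63
a - (1870 + 537)*(-612 + j(-30, 29)) = -63 - (1870 + 537)*(-612 + (-42 + (-30)² + 34*(-30) + 35*29 - 30*29)/(34 - 30)) = -63 - 2407*(-612 + (-42 + 900 - 1020 + 1015 - 870)/4) = -63 - 2407*(-612 + (¼)*(-17)) = -63 - 2407*(-612 - 17/4) = -63 - 2407*(-2465)/4 = -63 - 1*(-5933255/4) = -63 + 5933255/4 = 5933003/4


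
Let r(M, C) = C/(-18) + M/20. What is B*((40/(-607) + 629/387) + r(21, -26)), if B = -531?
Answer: -1123702731/522020 ≈ -2152.6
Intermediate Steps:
r(M, C) = -C/18 + M/20 (r(M, C) = C*(-1/18) + M*(1/20) = -C/18 + M/20)
B*((40/(-607) + 629/387) + r(21, -26)) = -531*((40/(-607) + 629/387) + (-1/18*(-26) + (1/20)*21)) = -531*((40*(-1/607) + 629*(1/387)) + (13/9 + 21/20)) = -531*((-40/607 + 629/387) + 449/180) = -531*(366323/234909 + 449/180) = -531*2116201/522020 = -1123702731/522020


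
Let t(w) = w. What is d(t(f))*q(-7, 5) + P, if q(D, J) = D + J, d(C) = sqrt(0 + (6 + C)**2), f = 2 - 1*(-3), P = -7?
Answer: -29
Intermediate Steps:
f = 5 (f = 2 + 3 = 5)
d(C) = sqrt((6 + C)**2)
d(t(f))*q(-7, 5) + P = sqrt((6 + 5)**2)*(-7 + 5) - 7 = sqrt(11**2)*(-2) - 7 = sqrt(121)*(-2) - 7 = 11*(-2) - 7 = -22 - 7 = -29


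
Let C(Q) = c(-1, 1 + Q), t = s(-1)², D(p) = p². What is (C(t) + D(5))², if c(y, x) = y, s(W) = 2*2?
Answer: 576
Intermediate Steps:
s(W) = 4
t = 16 (t = 4² = 16)
C(Q) = -1
(C(t) + D(5))² = (-1 + 5²)² = (-1 + 25)² = 24² = 576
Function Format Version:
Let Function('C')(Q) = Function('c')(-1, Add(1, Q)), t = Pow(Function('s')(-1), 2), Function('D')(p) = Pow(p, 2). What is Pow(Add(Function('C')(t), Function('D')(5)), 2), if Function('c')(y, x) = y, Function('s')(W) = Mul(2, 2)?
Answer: 576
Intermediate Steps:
Function('s')(W) = 4
t = 16 (t = Pow(4, 2) = 16)
Function('C')(Q) = -1
Pow(Add(Function('C')(t), Function('D')(5)), 2) = Pow(Add(-1, Pow(5, 2)), 2) = Pow(Add(-1, 25), 2) = Pow(24, 2) = 576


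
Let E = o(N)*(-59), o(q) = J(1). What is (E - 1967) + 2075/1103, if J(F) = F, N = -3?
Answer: -2232603/1103 ≈ -2024.1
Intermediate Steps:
o(q) = 1
E = -59 (E = 1*(-59) = -59)
(E - 1967) + 2075/1103 = (-59 - 1967) + 2075/1103 = -2026 + 2075*(1/1103) = -2026 + 2075/1103 = -2232603/1103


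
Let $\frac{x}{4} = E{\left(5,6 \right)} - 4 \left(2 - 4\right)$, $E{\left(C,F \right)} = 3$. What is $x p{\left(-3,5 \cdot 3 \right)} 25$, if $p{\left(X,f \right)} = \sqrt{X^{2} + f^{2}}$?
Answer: $3300 \sqrt{26} \approx 16827.0$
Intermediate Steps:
$x = 44$ ($x = 4 \left(3 - 4 \left(2 - 4\right)\right) = 4 \left(3 - 4 \left(-2\right)\right) = 4 \left(3 - -8\right) = 4 \left(3 + 8\right) = 4 \cdot 11 = 44$)
$x p{\left(-3,5 \cdot 3 \right)} 25 = 44 \sqrt{\left(-3\right)^{2} + \left(5 \cdot 3\right)^{2}} \cdot 25 = 44 \sqrt{9 + 15^{2}} \cdot 25 = 44 \sqrt{9 + 225} \cdot 25 = 44 \sqrt{234} \cdot 25 = 44 \cdot 3 \sqrt{26} \cdot 25 = 132 \sqrt{26} \cdot 25 = 3300 \sqrt{26}$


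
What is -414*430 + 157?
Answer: -177863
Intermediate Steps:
-414*430 + 157 = -178020 + 157 = -177863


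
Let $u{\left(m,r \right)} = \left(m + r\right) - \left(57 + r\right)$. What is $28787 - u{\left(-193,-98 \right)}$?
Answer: $29037$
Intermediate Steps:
$u{\left(m,r \right)} = -57 + m$
$28787 - u{\left(-193,-98 \right)} = 28787 - \left(-57 - 193\right) = 28787 - -250 = 28787 + 250 = 29037$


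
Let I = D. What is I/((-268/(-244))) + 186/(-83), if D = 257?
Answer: 1288729/5561 ≈ 231.74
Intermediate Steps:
I = 257
I/((-268/(-244))) + 186/(-83) = 257/((-268/(-244))) + 186/(-83) = 257/((-268*(-1/244))) + 186*(-1/83) = 257/(67/61) - 186/83 = 257*(61/67) - 186/83 = 15677/67 - 186/83 = 1288729/5561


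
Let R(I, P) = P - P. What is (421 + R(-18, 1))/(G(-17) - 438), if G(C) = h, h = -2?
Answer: -421/440 ≈ -0.95682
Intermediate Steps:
R(I, P) = 0
G(C) = -2
(421 + R(-18, 1))/(G(-17) - 438) = (421 + 0)/(-2 - 438) = 421/(-440) = 421*(-1/440) = -421/440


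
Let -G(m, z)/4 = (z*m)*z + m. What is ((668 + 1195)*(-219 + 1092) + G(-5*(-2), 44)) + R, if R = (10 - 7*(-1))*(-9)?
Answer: 1548766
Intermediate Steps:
G(m, z) = -4*m - 4*m*z² (G(m, z) = -4*((z*m)*z + m) = -4*((m*z)*z + m) = -4*(m*z² + m) = -4*(m + m*z²) = -4*m - 4*m*z²)
R = -153 (R = (10 + 7)*(-9) = 17*(-9) = -153)
((668 + 1195)*(-219 + 1092) + G(-5*(-2), 44)) + R = ((668 + 1195)*(-219 + 1092) - 4*(-5*(-2))*(1 + 44²)) - 153 = (1863*873 - 4*10*(1 + 1936)) - 153 = (1626399 - 4*10*1937) - 153 = (1626399 - 77480) - 153 = 1548919 - 153 = 1548766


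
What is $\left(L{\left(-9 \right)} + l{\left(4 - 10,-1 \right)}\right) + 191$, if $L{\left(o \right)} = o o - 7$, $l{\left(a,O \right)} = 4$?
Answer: $269$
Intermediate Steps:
$L{\left(o \right)} = -7 + o^{2}$ ($L{\left(o \right)} = o^{2} - 7 = -7 + o^{2}$)
$\left(L{\left(-9 \right)} + l{\left(4 - 10,-1 \right)}\right) + 191 = \left(\left(-7 + \left(-9\right)^{2}\right) + 4\right) + 191 = \left(\left(-7 + 81\right) + 4\right) + 191 = \left(74 + 4\right) + 191 = 78 + 191 = 269$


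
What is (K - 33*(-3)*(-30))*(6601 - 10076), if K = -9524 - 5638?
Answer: 63008700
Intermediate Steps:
K = -15162
(K - 33*(-3)*(-30))*(6601 - 10076) = (-15162 - 33*(-3)*(-30))*(6601 - 10076) = (-15162 + 99*(-30))*(-3475) = (-15162 - 2970)*(-3475) = -18132*(-3475) = 63008700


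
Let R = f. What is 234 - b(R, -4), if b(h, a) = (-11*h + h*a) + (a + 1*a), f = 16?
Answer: 482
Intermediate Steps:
R = 16
b(h, a) = -11*h + 2*a + a*h (b(h, a) = (-11*h + a*h) + (a + a) = (-11*h + a*h) + 2*a = -11*h + 2*a + a*h)
234 - b(R, -4) = 234 - (-11*16 + 2*(-4) - 4*16) = 234 - (-176 - 8 - 64) = 234 - 1*(-248) = 234 + 248 = 482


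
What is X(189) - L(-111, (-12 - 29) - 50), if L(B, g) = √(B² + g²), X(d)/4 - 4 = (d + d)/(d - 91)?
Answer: 220/7 - √20602 ≈ -112.11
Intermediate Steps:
X(d) = 16 + 8*d/(-91 + d) (X(d) = 16 + 4*((d + d)/(d - 91)) = 16 + 4*((2*d)/(-91 + d)) = 16 + 4*(2*d/(-91 + d)) = 16 + 8*d/(-91 + d))
X(189) - L(-111, (-12 - 29) - 50) = 8*(-182 + 3*189)/(-91 + 189) - √((-111)² + ((-12 - 29) - 50)²) = 8*(-182 + 567)/98 - √(12321 + (-41 - 50)²) = 8*(1/98)*385 - √(12321 + (-91)²) = 220/7 - √(12321 + 8281) = 220/7 - √20602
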